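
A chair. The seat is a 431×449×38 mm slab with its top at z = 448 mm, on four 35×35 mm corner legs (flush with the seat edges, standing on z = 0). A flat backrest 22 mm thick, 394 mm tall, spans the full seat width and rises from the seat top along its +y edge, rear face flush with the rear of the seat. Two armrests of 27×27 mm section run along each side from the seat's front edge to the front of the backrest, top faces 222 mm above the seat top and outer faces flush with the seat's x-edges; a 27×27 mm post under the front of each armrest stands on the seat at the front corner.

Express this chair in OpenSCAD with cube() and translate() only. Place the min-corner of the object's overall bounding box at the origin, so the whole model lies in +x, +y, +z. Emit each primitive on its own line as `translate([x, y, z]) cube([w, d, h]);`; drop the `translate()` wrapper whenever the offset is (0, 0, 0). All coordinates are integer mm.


translate([0, 0, 410]) cube([431, 449, 38]);
cube([35, 35, 410]);
translate([396, 0, 0]) cube([35, 35, 410]);
translate([0, 414, 0]) cube([35, 35, 410]);
translate([396, 414, 0]) cube([35, 35, 410]);
translate([0, 427, 448]) cube([431, 22, 394]);
translate([0, 0, 643]) cube([27, 427, 27]);
translate([404, 0, 643]) cube([27, 427, 27]);
translate([0, 0, 448]) cube([27, 27, 195]);
translate([404, 0, 448]) cube([27, 27, 195]);


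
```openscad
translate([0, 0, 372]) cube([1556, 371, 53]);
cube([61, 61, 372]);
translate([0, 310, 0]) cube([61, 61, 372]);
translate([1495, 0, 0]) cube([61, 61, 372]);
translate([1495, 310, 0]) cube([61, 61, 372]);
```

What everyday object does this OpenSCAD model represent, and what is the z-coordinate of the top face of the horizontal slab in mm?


A bench. The seat-top height is 425 mm.

A long slab on four corner posts — a bench. The slab sits at z = 372 with thickness 53, so the top is 372 + 53 = 425 mm.


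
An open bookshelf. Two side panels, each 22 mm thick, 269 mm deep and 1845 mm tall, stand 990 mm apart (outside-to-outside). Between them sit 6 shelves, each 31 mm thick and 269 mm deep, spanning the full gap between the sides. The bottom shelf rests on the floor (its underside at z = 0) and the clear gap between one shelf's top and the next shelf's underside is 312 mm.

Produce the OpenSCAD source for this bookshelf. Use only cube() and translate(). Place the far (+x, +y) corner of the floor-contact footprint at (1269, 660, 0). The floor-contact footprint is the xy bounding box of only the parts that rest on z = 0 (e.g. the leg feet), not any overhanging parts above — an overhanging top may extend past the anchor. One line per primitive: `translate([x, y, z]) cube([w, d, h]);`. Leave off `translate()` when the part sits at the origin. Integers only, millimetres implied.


translate([279, 391, 0]) cube([22, 269, 1845]);
translate([1247, 391, 0]) cube([22, 269, 1845]);
translate([301, 391, 0]) cube([946, 269, 31]);
translate([301, 391, 343]) cube([946, 269, 31]);
translate([301, 391, 686]) cube([946, 269, 31]);
translate([301, 391, 1029]) cube([946, 269, 31]);
translate([301, 391, 1372]) cube([946, 269, 31]);
translate([301, 391, 1715]) cube([946, 269, 31]);


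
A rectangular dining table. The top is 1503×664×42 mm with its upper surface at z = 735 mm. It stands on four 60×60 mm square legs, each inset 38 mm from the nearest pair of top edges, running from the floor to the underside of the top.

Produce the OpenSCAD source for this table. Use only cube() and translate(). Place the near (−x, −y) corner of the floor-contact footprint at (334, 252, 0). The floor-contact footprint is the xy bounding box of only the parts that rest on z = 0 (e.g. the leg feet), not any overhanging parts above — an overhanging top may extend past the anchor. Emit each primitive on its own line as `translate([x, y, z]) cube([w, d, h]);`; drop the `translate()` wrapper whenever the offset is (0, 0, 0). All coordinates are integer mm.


translate([296, 214, 693]) cube([1503, 664, 42]);
translate([334, 252, 0]) cube([60, 60, 693]);
translate([1701, 252, 0]) cube([60, 60, 693]);
translate([334, 780, 0]) cube([60, 60, 693]);
translate([1701, 780, 0]) cube([60, 60, 693]);


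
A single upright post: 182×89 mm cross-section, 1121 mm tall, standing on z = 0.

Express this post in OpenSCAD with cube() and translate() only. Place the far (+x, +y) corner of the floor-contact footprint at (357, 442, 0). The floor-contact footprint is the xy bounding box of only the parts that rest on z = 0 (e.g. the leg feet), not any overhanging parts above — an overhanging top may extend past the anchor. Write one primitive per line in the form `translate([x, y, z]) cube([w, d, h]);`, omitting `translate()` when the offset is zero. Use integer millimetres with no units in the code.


translate([175, 353, 0]) cube([182, 89, 1121]);


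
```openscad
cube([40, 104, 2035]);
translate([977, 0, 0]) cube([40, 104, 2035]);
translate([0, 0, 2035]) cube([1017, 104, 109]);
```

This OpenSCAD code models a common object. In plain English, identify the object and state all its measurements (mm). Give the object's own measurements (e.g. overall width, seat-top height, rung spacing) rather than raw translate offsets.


A door frame. The clear opening is 937 mm wide and 2035 mm high. Two 40 mm wide jambs, 104 mm deep, stand either side of the opening from the floor to the top of the opening. A 109 mm thick head sits across the top of both jambs, spanning the full outside width of the frame.


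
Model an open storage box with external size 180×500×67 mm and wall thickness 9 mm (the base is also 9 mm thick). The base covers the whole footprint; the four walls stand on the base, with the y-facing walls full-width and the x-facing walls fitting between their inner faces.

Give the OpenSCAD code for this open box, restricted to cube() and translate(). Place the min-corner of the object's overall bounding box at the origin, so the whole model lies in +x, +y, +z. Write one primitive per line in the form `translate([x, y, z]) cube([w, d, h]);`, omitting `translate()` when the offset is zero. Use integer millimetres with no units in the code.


cube([180, 500, 9]);
translate([0, 0, 9]) cube([180, 9, 58]);
translate([0, 491, 9]) cube([180, 9, 58]);
translate([0, 9, 9]) cube([9, 482, 58]);
translate([171, 9, 9]) cube([9, 482, 58]);


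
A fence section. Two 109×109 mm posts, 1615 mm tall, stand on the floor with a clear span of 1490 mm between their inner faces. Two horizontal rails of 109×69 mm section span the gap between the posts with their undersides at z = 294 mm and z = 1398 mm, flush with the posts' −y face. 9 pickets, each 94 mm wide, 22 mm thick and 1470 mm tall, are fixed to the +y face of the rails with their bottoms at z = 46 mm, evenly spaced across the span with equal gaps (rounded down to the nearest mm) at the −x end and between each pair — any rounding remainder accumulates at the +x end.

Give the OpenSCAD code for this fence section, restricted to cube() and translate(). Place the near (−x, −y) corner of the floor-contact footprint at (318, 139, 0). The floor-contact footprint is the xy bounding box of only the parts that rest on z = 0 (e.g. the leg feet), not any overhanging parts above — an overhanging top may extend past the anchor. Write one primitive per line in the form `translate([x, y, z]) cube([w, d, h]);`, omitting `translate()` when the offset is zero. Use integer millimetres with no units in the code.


translate([318, 139, 0]) cube([109, 109, 1615]);
translate([1917, 139, 0]) cube([109, 109, 1615]);
translate([427, 139, 294]) cube([1490, 109, 69]);
translate([427, 139, 1398]) cube([1490, 109, 69]);
translate([491, 248, 46]) cube([94, 22, 1470]);
translate([649, 248, 46]) cube([94, 22, 1470]);
translate([807, 248, 46]) cube([94, 22, 1470]);
translate([965, 248, 46]) cube([94, 22, 1470]);
translate([1123, 248, 46]) cube([94, 22, 1470]);
translate([1281, 248, 46]) cube([94, 22, 1470]);
translate([1439, 248, 46]) cube([94, 22, 1470]);
translate([1597, 248, 46]) cube([94, 22, 1470]);
translate([1755, 248, 46]) cube([94, 22, 1470]);


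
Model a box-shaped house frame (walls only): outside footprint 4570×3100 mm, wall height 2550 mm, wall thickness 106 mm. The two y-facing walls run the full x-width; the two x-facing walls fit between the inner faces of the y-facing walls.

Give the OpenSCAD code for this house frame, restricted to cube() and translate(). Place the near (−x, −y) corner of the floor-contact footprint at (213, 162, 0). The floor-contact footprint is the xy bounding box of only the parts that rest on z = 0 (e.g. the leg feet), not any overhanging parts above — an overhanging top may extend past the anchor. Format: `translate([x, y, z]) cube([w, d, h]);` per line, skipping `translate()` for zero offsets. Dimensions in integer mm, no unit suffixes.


translate([213, 162, 0]) cube([4570, 106, 2550]);
translate([213, 3156, 0]) cube([4570, 106, 2550]);
translate([213, 268, 0]) cube([106, 2888, 2550]);
translate([4677, 268, 0]) cube([106, 2888, 2550]);


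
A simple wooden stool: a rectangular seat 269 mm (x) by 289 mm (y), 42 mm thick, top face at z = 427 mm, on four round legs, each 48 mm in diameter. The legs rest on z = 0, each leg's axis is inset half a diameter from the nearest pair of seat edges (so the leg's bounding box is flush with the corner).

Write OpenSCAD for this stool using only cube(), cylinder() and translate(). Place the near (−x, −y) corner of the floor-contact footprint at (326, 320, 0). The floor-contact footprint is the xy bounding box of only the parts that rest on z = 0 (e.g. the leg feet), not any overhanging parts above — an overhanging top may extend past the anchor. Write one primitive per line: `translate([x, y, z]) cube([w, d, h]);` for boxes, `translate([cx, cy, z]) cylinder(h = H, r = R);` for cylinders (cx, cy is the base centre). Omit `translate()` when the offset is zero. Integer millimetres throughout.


translate([326, 320, 385]) cube([269, 289, 42]);
translate([350, 344, 0]) cylinder(h = 385, r = 24);
translate([571, 344, 0]) cylinder(h = 385, r = 24);
translate([350, 585, 0]) cylinder(h = 385, r = 24);
translate([571, 585, 0]) cylinder(h = 385, r = 24);


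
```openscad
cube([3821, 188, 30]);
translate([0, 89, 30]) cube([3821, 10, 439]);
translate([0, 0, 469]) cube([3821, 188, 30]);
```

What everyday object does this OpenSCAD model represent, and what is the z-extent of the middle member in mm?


An I-beam. The web height is 439 mm.

Two wide flanges with a thin centred web — an I-beam. Overall 499 mm minus two 30 mm flanges gives a web of 499 − 2·30 = 439 mm.


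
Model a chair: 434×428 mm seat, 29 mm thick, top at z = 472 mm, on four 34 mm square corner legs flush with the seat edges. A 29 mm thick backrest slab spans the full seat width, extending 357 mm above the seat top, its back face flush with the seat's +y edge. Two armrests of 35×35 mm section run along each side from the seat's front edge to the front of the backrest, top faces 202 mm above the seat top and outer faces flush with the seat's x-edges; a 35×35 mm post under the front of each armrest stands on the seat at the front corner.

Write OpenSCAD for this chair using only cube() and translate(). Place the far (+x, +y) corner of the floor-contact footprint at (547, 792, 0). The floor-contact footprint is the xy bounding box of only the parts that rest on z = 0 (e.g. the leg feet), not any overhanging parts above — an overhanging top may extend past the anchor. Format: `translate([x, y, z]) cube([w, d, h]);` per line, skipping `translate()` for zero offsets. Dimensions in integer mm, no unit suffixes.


// leg_h = 472 - 29 = 443
// arm post h = 202 - 35 = 167
translate([113, 364, 443]) cube([434, 428, 29]);
translate([113, 364, 0]) cube([34, 34, 443]);
translate([513, 364, 0]) cube([34, 34, 443]);
translate([113, 758, 0]) cube([34, 34, 443]);
translate([513, 758, 0]) cube([34, 34, 443]);
translate([113, 763, 472]) cube([434, 29, 357]);
translate([113, 364, 639]) cube([35, 399, 35]);
translate([512, 364, 639]) cube([35, 399, 35]);
translate([113, 364, 472]) cube([35, 35, 167]);
translate([512, 364, 472]) cube([35, 35, 167]);


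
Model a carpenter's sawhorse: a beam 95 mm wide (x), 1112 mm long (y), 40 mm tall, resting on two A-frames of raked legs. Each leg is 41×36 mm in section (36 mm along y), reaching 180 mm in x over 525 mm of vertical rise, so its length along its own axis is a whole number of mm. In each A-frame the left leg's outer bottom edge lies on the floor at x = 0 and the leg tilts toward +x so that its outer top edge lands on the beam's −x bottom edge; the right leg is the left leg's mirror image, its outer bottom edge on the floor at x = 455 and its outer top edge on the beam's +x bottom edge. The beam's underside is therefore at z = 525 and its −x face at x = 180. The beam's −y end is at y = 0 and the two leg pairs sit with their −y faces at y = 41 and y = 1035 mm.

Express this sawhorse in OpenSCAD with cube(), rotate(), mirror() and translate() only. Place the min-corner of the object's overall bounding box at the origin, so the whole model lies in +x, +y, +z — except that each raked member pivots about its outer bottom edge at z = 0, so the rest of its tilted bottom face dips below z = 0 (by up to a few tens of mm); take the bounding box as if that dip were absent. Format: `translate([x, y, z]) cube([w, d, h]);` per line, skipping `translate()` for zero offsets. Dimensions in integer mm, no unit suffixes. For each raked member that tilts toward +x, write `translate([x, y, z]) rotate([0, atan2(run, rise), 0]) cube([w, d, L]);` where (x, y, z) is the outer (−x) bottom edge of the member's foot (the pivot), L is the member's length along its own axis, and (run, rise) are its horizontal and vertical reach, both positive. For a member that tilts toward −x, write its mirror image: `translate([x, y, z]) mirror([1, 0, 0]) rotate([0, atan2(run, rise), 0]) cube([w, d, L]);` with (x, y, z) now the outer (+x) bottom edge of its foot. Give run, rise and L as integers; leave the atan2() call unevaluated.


translate([180, 0, 525]) cube([95, 1112, 40]);
translate([0, 41, 0]) rotate([0, atan2(180, 525), 0]) cube([41, 36, 555]);
translate([455, 41, 0]) mirror([1, 0, 0]) rotate([0, atan2(180, 525), 0]) cube([41, 36, 555]);
translate([0, 1035, 0]) rotate([0, atan2(180, 525), 0]) cube([41, 36, 555]);
translate([455, 1035, 0]) mirror([1, 0, 0]) rotate([0, atan2(180, 525), 0]) cube([41, 36, 555]);


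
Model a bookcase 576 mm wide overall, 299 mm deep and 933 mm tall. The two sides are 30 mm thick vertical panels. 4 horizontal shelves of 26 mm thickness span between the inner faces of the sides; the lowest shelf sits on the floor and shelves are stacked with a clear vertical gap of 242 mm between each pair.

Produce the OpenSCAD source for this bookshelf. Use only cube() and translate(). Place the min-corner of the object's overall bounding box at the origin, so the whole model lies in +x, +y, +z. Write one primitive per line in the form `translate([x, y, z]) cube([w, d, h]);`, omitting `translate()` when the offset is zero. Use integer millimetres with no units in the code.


cube([30, 299, 933]);
translate([546, 0, 0]) cube([30, 299, 933]);
translate([30, 0, 0]) cube([516, 299, 26]);
translate([30, 0, 268]) cube([516, 299, 26]);
translate([30, 0, 536]) cube([516, 299, 26]);
translate([30, 0, 804]) cube([516, 299, 26]);


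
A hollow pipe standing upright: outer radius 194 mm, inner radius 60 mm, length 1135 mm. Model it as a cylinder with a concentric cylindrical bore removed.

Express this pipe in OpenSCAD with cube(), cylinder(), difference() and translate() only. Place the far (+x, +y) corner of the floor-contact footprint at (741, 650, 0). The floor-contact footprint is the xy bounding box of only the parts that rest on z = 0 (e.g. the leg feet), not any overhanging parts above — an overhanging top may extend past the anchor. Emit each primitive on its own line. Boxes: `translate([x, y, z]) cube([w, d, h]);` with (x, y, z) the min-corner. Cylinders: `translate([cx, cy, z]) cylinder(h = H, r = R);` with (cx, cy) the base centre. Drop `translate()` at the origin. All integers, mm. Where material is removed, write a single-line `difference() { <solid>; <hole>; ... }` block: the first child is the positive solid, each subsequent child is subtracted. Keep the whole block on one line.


difference() { translate([547, 456, 0]) cylinder(h = 1135, r = 194); translate([547, 456, 0]) cylinder(h = 1135, r = 60); }


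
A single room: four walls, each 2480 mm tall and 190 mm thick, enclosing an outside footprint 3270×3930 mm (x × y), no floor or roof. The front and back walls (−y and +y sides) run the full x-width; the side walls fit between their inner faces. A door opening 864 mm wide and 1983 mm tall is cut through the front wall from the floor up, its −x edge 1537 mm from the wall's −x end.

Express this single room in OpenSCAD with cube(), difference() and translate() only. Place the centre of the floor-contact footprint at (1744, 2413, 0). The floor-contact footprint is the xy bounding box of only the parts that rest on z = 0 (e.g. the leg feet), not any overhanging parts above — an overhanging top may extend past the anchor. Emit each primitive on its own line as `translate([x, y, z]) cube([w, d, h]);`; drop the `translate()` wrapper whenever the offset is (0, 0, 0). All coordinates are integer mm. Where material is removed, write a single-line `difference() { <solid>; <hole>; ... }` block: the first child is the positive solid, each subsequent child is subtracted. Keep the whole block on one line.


difference() { translate([109, 448, 0]) cube([3270, 190, 2480]); translate([1646, 448, 0]) cube([864, 190, 1983]); }
translate([109, 4188, 0]) cube([3270, 190, 2480]);
translate([109, 638, 0]) cube([190, 3550, 2480]);
translate([3189, 638, 0]) cube([190, 3550, 2480]);


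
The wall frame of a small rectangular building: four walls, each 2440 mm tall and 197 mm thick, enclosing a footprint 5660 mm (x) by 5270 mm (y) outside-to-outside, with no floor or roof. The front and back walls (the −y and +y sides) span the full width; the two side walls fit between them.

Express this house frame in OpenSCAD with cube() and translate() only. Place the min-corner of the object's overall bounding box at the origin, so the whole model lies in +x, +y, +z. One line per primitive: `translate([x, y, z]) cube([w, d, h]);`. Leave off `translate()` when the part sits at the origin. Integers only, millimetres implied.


cube([5660, 197, 2440]);
translate([0, 5073, 0]) cube([5660, 197, 2440]);
translate([0, 197, 0]) cube([197, 4876, 2440]);
translate([5463, 197, 0]) cube([197, 4876, 2440]);


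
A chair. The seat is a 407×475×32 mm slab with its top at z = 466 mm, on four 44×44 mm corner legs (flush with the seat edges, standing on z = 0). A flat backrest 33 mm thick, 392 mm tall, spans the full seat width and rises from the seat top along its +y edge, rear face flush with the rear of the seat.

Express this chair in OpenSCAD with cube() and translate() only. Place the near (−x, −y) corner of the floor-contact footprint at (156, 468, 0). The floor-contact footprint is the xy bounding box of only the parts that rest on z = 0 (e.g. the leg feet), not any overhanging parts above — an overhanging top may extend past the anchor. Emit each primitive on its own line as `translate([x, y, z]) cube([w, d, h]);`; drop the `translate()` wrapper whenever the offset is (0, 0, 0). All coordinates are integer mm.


translate([156, 468, 434]) cube([407, 475, 32]);
translate([156, 468, 0]) cube([44, 44, 434]);
translate([519, 468, 0]) cube([44, 44, 434]);
translate([156, 899, 0]) cube([44, 44, 434]);
translate([519, 899, 0]) cube([44, 44, 434]);
translate([156, 910, 466]) cube([407, 33, 392]);


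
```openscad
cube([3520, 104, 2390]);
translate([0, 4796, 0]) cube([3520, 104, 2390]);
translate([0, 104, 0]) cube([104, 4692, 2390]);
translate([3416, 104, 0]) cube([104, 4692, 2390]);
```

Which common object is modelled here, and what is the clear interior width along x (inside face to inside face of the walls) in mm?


A house (or room) frame. The interior width is 3312 mm.

Four 2390 mm walls enclosing a rectangle with no floor or roof — a room or house frame. Outside width is 3520 mm and wall thickness is 104 mm, so the interior width is 3520 − 2 × 104 = 3312 mm.


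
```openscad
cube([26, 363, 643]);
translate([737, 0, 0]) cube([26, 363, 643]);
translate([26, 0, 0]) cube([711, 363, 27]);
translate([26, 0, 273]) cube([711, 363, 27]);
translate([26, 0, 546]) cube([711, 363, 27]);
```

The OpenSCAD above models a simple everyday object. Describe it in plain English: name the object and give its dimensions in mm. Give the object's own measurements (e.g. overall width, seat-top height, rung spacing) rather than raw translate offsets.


An open bookshelf. Two side panels, each 26 mm thick, 363 mm deep and 643 mm tall, stand 763 mm apart (outside-to-outside). Between them sit 3 shelves, each 27 mm thick and 363 mm deep, spanning the full gap between the sides. The bottom shelf rests on the floor (its underside at z = 0) and the clear gap between one shelf's top and the next shelf's underside is 246 mm.


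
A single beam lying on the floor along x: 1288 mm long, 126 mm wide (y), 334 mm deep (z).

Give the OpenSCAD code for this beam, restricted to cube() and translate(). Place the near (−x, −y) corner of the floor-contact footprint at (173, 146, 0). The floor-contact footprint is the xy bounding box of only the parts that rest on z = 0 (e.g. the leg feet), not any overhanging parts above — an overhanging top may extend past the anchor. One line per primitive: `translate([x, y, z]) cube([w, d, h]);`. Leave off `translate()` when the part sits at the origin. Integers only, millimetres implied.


translate([173, 146, 0]) cube([1288, 126, 334]);


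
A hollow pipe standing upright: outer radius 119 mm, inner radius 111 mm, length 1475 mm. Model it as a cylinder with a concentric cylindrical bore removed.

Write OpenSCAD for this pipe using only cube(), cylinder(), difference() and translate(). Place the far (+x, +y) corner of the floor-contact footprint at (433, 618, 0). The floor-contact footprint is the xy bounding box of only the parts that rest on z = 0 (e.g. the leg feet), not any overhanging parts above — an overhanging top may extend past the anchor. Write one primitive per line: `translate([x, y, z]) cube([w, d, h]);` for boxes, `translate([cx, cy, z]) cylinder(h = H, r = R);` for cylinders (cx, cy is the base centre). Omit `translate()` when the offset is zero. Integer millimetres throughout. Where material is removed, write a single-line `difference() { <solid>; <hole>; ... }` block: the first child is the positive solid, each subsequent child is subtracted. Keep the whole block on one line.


difference() { translate([314, 499, 0]) cylinder(h = 1475, r = 119); translate([314, 499, 0]) cylinder(h = 1475, r = 111); }


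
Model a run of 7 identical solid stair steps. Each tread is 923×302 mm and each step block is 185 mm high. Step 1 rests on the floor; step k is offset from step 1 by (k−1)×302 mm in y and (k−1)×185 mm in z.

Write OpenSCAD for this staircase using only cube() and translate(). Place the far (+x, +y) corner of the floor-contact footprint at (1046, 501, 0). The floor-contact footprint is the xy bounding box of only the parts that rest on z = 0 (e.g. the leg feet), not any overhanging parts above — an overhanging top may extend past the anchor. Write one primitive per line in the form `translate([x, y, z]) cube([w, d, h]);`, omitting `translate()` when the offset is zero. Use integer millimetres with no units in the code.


translate([123, 199, 0]) cube([923, 302, 185]);
translate([123, 501, 185]) cube([923, 302, 185]);
translate([123, 803, 370]) cube([923, 302, 185]);
translate([123, 1105, 555]) cube([923, 302, 185]);
translate([123, 1407, 740]) cube([923, 302, 185]);
translate([123, 1709, 925]) cube([923, 302, 185]);
translate([123, 2011, 1110]) cube([923, 302, 185]);


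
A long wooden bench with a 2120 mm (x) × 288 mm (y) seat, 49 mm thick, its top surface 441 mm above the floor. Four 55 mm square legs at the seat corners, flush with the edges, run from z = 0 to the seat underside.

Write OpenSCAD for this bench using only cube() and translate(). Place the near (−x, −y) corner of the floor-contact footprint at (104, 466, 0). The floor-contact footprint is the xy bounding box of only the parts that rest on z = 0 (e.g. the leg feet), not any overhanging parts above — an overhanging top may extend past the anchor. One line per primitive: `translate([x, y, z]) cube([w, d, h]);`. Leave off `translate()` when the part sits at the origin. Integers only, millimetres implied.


translate([104, 466, 392]) cube([2120, 288, 49]);
translate([104, 466, 0]) cube([55, 55, 392]);
translate([104, 699, 0]) cube([55, 55, 392]);
translate([2169, 466, 0]) cube([55, 55, 392]);
translate([2169, 699, 0]) cube([55, 55, 392]);


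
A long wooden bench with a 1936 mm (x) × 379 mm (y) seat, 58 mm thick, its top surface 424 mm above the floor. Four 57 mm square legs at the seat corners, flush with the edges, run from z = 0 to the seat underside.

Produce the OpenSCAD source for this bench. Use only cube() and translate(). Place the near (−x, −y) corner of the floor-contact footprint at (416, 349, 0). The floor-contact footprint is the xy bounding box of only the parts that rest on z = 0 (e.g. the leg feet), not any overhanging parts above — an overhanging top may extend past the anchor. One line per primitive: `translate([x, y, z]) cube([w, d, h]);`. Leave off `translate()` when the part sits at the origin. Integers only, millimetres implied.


translate([416, 349, 366]) cube([1936, 379, 58]);
translate([416, 349, 0]) cube([57, 57, 366]);
translate([416, 671, 0]) cube([57, 57, 366]);
translate([2295, 349, 0]) cube([57, 57, 366]);
translate([2295, 671, 0]) cube([57, 57, 366]);


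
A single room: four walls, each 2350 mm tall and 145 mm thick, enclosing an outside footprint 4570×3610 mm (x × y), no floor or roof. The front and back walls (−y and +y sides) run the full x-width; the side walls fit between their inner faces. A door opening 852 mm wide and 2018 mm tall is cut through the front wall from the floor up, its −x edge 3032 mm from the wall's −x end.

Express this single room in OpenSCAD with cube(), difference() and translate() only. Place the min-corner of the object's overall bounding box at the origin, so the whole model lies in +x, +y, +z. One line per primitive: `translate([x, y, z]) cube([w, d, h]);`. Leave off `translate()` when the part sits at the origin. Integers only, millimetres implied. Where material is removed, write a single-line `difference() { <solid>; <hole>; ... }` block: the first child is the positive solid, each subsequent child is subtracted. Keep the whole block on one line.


difference() { cube([4570, 145, 2350]); translate([3032, 0, 0]) cube([852, 145, 2018]); }
translate([0, 3465, 0]) cube([4570, 145, 2350]);
translate([0, 145, 0]) cube([145, 3320, 2350]);
translate([4425, 145, 0]) cube([145, 3320, 2350]);


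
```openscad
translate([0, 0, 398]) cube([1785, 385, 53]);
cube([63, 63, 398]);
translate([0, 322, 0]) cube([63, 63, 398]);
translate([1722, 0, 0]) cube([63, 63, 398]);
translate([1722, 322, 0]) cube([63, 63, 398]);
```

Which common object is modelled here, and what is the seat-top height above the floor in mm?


A bench. The seat-top height is 451 mm.

A long slab on four corner posts — a bench. The slab sits at z = 398 with thickness 53, so the top is 398 + 53 = 451 mm.


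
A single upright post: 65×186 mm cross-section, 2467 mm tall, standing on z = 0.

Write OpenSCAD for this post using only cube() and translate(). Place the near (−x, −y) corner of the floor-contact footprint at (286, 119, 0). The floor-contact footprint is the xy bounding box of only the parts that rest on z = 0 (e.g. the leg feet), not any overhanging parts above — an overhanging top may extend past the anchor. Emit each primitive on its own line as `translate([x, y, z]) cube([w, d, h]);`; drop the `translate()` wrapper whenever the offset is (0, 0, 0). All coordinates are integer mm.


translate([286, 119, 0]) cube([65, 186, 2467]);


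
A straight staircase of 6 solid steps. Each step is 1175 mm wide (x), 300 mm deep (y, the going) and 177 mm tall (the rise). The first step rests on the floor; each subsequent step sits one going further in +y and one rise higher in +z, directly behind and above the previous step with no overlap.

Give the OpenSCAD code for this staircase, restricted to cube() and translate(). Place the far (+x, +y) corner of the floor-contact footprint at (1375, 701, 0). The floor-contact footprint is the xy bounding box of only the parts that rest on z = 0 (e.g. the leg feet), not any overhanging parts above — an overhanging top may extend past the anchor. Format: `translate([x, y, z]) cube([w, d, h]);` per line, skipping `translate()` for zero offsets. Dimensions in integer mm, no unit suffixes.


translate([200, 401, 0]) cube([1175, 300, 177]);
translate([200, 701, 177]) cube([1175, 300, 177]);
translate([200, 1001, 354]) cube([1175, 300, 177]);
translate([200, 1301, 531]) cube([1175, 300, 177]);
translate([200, 1601, 708]) cube([1175, 300, 177]);
translate([200, 1901, 885]) cube([1175, 300, 177]);


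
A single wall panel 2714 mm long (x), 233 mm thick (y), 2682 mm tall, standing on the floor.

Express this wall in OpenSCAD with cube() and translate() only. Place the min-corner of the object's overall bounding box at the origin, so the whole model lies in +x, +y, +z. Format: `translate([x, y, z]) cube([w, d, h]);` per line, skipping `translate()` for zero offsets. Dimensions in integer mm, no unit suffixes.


cube([2714, 233, 2682]);


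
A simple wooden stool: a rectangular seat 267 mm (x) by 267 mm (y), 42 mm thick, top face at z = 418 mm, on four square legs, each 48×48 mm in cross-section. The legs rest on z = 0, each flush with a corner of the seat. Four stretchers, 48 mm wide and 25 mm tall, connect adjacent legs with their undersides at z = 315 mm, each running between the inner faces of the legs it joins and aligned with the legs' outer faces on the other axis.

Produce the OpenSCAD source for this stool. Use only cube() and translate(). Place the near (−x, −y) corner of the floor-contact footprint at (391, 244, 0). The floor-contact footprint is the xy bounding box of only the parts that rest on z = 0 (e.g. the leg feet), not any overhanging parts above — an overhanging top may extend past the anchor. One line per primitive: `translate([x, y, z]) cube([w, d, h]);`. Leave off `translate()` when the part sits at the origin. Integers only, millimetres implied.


// leg_h = 418 - 42 = 376
// stretcher span = 267 - 2*48 = 171
translate([391, 244, 376]) cube([267, 267, 42]);
translate([391, 244, 0]) cube([48, 48, 376]);
translate([610, 244, 0]) cube([48, 48, 376]);
translate([391, 463, 0]) cube([48, 48, 376]);
translate([610, 463, 0]) cube([48, 48, 376]);
translate([439, 244, 315]) cube([171, 48, 25]);
translate([439, 463, 315]) cube([171, 48, 25]);
translate([391, 292, 315]) cube([48, 171, 25]);
translate([610, 292, 315]) cube([48, 171, 25]);


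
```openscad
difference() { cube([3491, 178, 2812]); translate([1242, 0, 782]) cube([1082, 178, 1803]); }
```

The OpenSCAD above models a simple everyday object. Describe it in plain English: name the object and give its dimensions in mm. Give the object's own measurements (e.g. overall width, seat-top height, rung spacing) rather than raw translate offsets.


A wall 3491 mm long (x), 178 mm thick (y), 2812 mm tall, with a rectangular window opening cut through it. The opening is 1082 mm wide and 1803 mm tall; its sill is at z = 782 mm and its near (−x) edge is 1242 mm from the wall's −x end. The opening passes through the full wall thickness.


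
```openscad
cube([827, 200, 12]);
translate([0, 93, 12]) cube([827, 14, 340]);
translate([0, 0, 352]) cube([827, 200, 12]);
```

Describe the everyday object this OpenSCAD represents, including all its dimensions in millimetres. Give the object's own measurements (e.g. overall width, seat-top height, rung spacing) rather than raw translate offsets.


An I-beam lying along x, 827 mm long. Overall section height 364 mm. Two flanges 200 mm wide (y) and 12 mm thick, one on the floor and one at the top; a web 14 mm thick runs between them, centred on the flange width.


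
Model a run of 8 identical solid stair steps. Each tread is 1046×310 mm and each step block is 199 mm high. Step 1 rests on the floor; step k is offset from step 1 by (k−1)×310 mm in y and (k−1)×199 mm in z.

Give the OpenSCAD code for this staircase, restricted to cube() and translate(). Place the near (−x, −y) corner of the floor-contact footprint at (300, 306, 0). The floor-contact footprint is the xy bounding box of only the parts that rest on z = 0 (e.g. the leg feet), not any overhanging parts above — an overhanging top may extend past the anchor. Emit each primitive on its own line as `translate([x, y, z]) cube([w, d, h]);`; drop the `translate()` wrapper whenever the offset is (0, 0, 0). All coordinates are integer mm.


translate([300, 306, 0]) cube([1046, 310, 199]);
translate([300, 616, 199]) cube([1046, 310, 199]);
translate([300, 926, 398]) cube([1046, 310, 199]);
translate([300, 1236, 597]) cube([1046, 310, 199]);
translate([300, 1546, 796]) cube([1046, 310, 199]);
translate([300, 1856, 995]) cube([1046, 310, 199]);
translate([300, 2166, 1194]) cube([1046, 310, 199]);
translate([300, 2476, 1393]) cube([1046, 310, 199]);


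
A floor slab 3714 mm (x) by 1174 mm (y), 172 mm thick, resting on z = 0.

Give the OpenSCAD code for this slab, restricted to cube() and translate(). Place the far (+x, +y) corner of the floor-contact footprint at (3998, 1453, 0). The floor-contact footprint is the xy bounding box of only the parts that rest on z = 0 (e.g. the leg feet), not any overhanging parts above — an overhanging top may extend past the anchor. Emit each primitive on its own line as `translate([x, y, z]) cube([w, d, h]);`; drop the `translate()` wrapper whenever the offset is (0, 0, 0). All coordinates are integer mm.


translate([284, 279, 0]) cube([3714, 1174, 172]);


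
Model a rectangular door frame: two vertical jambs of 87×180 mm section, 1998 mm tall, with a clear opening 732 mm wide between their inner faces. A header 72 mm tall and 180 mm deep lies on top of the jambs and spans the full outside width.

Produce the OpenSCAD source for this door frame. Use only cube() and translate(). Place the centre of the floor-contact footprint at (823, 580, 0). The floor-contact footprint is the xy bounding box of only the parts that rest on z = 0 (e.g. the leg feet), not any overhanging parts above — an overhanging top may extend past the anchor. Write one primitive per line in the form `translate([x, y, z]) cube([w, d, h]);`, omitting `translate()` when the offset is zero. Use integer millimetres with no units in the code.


translate([370, 490, 0]) cube([87, 180, 1998]);
translate([1189, 490, 0]) cube([87, 180, 1998]);
translate([370, 490, 1998]) cube([906, 180, 72]);


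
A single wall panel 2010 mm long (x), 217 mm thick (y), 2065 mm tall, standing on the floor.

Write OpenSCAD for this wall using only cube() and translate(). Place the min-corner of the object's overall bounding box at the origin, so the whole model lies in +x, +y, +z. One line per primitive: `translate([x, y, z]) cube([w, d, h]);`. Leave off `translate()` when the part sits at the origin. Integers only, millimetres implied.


cube([2010, 217, 2065]);


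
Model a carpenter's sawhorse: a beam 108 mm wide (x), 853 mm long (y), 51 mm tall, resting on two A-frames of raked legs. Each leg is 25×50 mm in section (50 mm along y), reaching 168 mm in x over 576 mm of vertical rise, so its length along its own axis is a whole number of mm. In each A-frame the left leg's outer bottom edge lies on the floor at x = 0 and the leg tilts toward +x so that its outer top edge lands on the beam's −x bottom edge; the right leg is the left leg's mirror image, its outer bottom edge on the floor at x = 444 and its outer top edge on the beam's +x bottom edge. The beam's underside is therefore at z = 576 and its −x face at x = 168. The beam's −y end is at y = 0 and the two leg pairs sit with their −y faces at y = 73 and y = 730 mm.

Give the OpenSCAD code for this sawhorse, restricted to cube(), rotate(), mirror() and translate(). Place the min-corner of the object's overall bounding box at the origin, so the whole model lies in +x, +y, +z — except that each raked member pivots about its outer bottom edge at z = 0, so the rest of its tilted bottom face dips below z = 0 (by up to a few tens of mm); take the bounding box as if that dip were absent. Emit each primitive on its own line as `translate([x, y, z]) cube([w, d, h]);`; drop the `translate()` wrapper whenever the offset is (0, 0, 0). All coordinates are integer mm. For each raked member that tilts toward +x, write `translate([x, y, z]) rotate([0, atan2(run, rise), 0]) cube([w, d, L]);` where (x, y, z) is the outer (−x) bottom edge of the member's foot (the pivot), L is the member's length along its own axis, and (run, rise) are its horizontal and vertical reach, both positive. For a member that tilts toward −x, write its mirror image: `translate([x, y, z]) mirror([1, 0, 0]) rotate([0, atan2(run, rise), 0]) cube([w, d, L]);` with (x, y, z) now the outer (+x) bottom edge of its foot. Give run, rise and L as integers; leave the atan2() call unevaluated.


translate([168, 0, 576]) cube([108, 853, 51]);
translate([0, 73, 0]) rotate([0, atan2(168, 576), 0]) cube([25, 50, 600]);
translate([444, 73, 0]) mirror([1, 0, 0]) rotate([0, atan2(168, 576), 0]) cube([25, 50, 600]);
translate([0, 730, 0]) rotate([0, atan2(168, 576), 0]) cube([25, 50, 600]);
translate([444, 730, 0]) mirror([1, 0, 0]) rotate([0, atan2(168, 576), 0]) cube([25, 50, 600]);


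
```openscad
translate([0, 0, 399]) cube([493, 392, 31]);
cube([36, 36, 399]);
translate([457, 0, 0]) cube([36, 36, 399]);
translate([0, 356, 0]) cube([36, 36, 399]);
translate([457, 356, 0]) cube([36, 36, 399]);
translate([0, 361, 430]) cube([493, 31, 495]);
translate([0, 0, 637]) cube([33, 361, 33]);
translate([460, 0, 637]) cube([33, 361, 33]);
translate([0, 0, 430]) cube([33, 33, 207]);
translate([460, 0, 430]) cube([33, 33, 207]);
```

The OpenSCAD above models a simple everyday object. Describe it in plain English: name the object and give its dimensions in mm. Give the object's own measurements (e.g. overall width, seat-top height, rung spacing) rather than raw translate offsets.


A chair. The seat is a 493×392×31 mm slab with its top at z = 430 mm, on four 36×36 mm corner legs (flush with the seat edges, standing on z = 0). A flat backrest 31 mm thick, 495 mm tall, spans the full seat width and rises from the seat top along its +y edge, rear face flush with the rear of the seat. Two armrests of 33×33 mm section run along each side from the seat's front edge to the front of the backrest, top faces 240 mm above the seat top and outer faces flush with the seat's x-edges; a 33×33 mm post under the front of each armrest stands on the seat at the front corner.


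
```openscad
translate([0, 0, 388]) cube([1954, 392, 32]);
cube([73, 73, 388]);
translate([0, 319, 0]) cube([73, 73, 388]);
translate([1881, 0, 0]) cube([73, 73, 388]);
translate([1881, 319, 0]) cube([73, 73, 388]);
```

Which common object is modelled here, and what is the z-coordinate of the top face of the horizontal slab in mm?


A bench. The seat-top height is 420 mm.

A long slab on four corner posts — a bench. The slab sits at z = 388 with thickness 32, so the top is 388 + 32 = 420 mm.


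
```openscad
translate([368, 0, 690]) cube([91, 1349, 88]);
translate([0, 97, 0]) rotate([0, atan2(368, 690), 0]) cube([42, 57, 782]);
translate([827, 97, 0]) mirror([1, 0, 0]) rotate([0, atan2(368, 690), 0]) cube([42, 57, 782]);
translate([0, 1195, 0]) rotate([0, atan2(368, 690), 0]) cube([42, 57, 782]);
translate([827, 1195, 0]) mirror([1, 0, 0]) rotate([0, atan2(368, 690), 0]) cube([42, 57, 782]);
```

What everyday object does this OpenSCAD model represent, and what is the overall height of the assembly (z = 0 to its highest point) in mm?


A sawhorse. The overall height is 778 mm.

A beam across two mirrored pairs of raked legs — a sawhorse. The beam's underside is at z = 690 (matching the legs' vertical rise in atan2(368, 690)) and the beam is 88 mm tall, so its top is at 690 + 88 = 778 mm. The raked legs top out at the beam's underside, so that is the highest point.
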